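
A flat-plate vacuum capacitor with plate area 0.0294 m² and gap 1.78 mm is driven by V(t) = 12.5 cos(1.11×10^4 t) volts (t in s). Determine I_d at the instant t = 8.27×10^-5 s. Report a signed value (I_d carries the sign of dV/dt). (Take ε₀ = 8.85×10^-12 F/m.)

C = ε₀A/d = (8.85×10^-12)(0.0294)/(1.78×10^-3) = 1.462×10^-10 F. dV/dt = V₀ω·−sin(ωt); at ωt = 0.91797 rad this factor is -0.7944.
I_d = C dV/dt = (1.462×10^-10)(12.5)(1.11×10^4)(-0.7944) = -1.61×10^-5 A.

-1.61×10^-5 A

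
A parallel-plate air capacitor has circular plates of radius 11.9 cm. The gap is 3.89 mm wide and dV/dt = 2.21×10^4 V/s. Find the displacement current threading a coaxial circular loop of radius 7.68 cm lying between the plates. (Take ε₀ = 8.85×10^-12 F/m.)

I_d = C dV/dt with C = ε₀πR²/d = 1.012×10^-10 F, so I_d = (1.012×10^-10)(2.21×10^4) = 2.237×10^-6 A.
Through an area πr² the displacement current is I_d·(πr²/πR²) = I_d (r/R)² = 9.32×10^-7 A.

9.32×10^-7 A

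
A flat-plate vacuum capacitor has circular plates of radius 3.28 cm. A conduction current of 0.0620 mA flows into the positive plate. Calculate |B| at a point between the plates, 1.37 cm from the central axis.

1.58×10^-10 T

By continuity the displacement current in the gap matches the conduction current: I_d = 6.20×10^-5 A.
An Ampèrian loop of radius r encloses a fraction (r/R)² of I_d. Then B·2πr = μ₀ I_d (r/R)², giving B = μ₀ I_d r/(2πR²) = 1.58×10^-10 T.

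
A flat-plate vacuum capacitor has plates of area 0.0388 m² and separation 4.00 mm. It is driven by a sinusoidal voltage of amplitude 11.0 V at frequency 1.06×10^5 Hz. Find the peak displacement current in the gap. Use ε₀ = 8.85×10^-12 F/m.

The displacement current equals the conduction current C dV/dt, which peaks at C V₀ ω.
With C = ε₀A/d = (8.85×10^-12)(0.0388)/(4.00×10^-3) = 8.585×10^-11 F and ω = 2πf = 6.660×10^5 rad/s, I_d,max = (8.585×10^-11)(11.0)(6.660×10^5) = 6.29×10^-4 A.

6.29×10^-4 A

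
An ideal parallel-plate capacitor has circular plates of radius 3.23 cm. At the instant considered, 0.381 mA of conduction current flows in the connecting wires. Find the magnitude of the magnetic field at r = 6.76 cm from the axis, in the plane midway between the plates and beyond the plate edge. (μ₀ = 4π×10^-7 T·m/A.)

1.13×10^-9 T

Between the plates the displacement current equals the wire current: I_d = 0.381 mA = 3.81×10^-4 A.
Outside the plates the loop encloses all of I_d, so B·2πr = μ₀ I_d and B = 1.13×10^-9 T.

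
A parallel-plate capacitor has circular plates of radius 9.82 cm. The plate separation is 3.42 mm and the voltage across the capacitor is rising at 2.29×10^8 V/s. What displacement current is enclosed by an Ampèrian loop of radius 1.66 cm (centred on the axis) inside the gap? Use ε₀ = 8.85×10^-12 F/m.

5.13×10^-4 A

dE/dt = (dV/dt)/d = 6.696×10^10 V/(m·s); I_d = ε₀(πR²)(dE/dt) = (8.85×10^-12)(0.03030)(6.696×10^10) = 0.01796 A.
The field is uniform, so I_d,enc = I_d (r/R)² = (0.01796)(1.66/9.82)² = 5.13×10^-4 A.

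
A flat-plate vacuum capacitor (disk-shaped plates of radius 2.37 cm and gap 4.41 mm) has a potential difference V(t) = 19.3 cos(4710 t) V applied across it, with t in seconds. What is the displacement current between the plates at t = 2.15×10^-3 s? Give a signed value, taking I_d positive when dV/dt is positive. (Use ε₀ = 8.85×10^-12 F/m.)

dE/dt = (V₀ω/d)·−sin(ωt) with ωt = 10.1265 rad: (19.3)(4710)(0.6455)/(4.41×10^-3) = 1.331×10^7 V/(m·s).
I_d = ε₀ A dE/dt = (8.85×10^-12)(1.765×10^-3)(1.331×10^7) = 2.08×10^-7 A.

2.08×10^-7 A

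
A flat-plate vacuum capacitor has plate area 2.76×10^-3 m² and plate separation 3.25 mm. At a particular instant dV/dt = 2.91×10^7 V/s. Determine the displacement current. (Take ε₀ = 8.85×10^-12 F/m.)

2.19×10^-4 A

The field between the plates is E = V/d, so dE/dt = (2.91×10^7)/(3.25×10^-3 m) = 8.954×10^9 V/(m·s).
I_d = ε₀ A (dE/dt) = (8.85×10^-12)(2.76×10^-3)(8.954×10^9) = 2.19×10^-4 A.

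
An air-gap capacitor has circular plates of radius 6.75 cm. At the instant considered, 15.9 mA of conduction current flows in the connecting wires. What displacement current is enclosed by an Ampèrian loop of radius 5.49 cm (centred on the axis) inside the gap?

0.0105 A

Between the plates the displacement current equals the wire current: I_d = 15.9 mA = 0.0159 A.
The field is uniform, so I_d,enc = I_d (r/R)² = (0.0159)(5.49/6.75)² = 0.0105 A.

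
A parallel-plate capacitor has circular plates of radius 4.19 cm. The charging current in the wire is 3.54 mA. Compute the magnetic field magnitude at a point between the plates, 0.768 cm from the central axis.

No conduction current crosses the gap, so I_d there equals the 3.54×10^-3 A in the leads.
An Ampèrian loop of radius r encloses a fraction (r/R)² of I_d. Then B·2πr = μ₀ I_d (r/R)², giving B = μ₀ I_d r/(2πR²) = 3.10×10^-9 T.

3.10×10^-9 T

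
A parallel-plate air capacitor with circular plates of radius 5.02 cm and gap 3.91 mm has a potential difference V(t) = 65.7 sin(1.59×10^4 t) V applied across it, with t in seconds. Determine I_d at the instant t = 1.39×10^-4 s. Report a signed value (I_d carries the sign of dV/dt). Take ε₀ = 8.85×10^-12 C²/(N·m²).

dV/dt = (65.7)(1.59×10^4)·cos(2.2101) = -6.233×10^5 V/s.
I_d = C dV/dt with C = ε₀A/d = (8.85×10^-12)(7.917×10^-3)/(3.91×10^-3) = 1.792×10^-11 F, so I_d = (1.792×10^-11)(-6.233×10^5) = -1.12×10^-5 A.

-1.12×10^-5 A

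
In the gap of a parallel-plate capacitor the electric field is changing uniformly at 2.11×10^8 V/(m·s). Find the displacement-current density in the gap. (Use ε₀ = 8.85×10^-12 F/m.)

J_d = ε₀ dE/dt = (8.85×10^-12)(2.11×10^8) = 1.87×10^-3 A/m².

1.87×10^-3 A/m²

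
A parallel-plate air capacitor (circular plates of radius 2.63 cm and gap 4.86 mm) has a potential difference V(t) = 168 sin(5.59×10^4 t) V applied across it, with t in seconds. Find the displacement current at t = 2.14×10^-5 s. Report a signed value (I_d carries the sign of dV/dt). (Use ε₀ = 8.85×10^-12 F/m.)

1.36×10^-5 A

dV/dt = (168)(5.59×10^4)·cos(1.19626) = 3.436×10^6 V/s.
I_d = C dV/dt with C = ε₀A/d = (8.85×10^-12)(2.173×10^-3)/(4.86×10^-3) = 3.957×10^-12 F, so I_d = (3.957×10^-12)(3.436×10^6) = 1.36×10^-5 A.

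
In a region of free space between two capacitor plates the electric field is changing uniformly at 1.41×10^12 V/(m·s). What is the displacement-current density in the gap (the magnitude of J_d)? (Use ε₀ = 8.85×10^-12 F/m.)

J_d = ε₀ dE/dt = (8.85×10^-12)(1.41×10^12) = 12.5 A/m².

12.5 A/m²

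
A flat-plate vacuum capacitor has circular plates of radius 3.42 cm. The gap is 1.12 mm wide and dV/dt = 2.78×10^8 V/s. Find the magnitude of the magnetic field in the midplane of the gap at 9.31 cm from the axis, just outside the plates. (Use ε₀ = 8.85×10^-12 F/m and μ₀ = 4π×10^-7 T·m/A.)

1.73×10^-8 T

With E = V/d, dE/dt = 2.482×10^11 V/(m·s) and πR² = 3.675×10^-3 m², giving I_d = ε₀ πR² dE/dt = 8.072×10^-3 A.
With r > R the enclosed displacement current is the full I_d; B = μ₀ I_d / (2πr) = 1.73×10^-8 T.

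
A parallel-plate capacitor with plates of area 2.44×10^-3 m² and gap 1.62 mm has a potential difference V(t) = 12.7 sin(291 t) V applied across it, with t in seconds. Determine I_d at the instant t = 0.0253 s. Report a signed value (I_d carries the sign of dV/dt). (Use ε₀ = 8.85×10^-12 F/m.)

dE/dt = (V₀ω/d)·cos(ωt) with ωt = 7.3623 rad: (12.7)(291)(0.4721)/(1.62×10^-3) = 1.077×10^6 V/(m·s).
I_d = ε₀ A dE/dt = (8.85×10^-12)(2.44×10^-3)(1.077×10^6) = 2.33×10^-8 A.

2.33×10^-8 A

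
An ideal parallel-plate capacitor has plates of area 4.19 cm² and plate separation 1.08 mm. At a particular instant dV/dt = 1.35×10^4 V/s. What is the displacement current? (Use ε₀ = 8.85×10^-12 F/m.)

4.64×10^-8 A

E = V/d so dE/dt = (dV/dt)/d = 1.250×10^7 V/(m·s), and I_d = ε₀ A dE/dt = (8.85×10^-12)(4.19×10^-4)(1.250×10^7) = 4.64×10^-8 A.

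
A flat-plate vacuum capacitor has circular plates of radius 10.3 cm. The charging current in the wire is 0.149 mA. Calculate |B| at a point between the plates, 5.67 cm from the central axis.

No conduction current crosses the gap, so I_d there equals the 1.49×10^-4 A in the leads.
An Ampèrian loop of radius r encloses a fraction (r/R)² of I_d. Then B·2πr = μ₀ I_d (r/R)², giving B = μ₀ I_d r/(2πR²) = 1.59×10^-10 T.

1.59×10^-10 T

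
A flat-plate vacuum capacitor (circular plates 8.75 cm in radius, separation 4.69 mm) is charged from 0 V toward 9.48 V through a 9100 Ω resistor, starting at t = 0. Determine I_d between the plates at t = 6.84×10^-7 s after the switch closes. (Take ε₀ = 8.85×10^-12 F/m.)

C = ε₀A/d = (8.85×10^-12)(0.02405)/(4.69×10^-3) = 4.538×10^-11 F, so τ = RC = 4.130×10^-7 s.
The conduction current is I(t) = (V₀/R) e^(−t/τ), and the displacement current between the plates equals it.
t/τ = 1.656; I_d = (9.48/9100) · e^(−1.656) = (1.042×10^-3)(0.1909) = 1.99×10^-4 A.

1.99×10^-4 A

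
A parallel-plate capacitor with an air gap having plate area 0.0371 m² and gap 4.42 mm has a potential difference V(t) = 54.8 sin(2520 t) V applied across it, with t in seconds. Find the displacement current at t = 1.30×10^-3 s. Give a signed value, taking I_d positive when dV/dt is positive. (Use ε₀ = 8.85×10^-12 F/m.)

-1.02×10^-5 A

dV/dt = (54.8)(2520)·cos(3.276) = -1.369×10^5 V/s.
I_d = C dV/dt with C = ε₀A/d = (8.85×10^-12)(0.0371)/(4.42×10^-3) = 7.428×10^-11 F, so I_d = (7.428×10^-11)(-1.369×10^5) = -1.02×10^-5 A.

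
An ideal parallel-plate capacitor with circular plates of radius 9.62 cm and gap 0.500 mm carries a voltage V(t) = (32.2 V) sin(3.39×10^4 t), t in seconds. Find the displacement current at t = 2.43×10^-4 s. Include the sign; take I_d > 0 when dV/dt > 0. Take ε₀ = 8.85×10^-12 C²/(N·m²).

dE/dt = (V₀ω/d)·cos(ωt) with ωt = 8.2377 rad: (32.2)(3.39×10^4)(-0.3744)/(5.00×10^-4) = -8.174×10^8 V/(m·s).
I_d = ε₀ A dE/dt = (8.85×10^-12)(0.02907)(-8.174×10^8) = -2.10×10^-4 A.

-2.10×10^-4 A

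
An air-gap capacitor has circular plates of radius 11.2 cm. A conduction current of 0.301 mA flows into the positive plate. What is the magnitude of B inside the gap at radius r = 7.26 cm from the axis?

3.48×10^-10 T

No conduction current crosses the gap, so I_d there equals the 3.01×10^-4 A in the leads.
∮B·dl = μ₀ I_d,enc with I_d,enc = I_d r²/R² = 1.265×10^-4 A; so B = μ₀ I_d,enc/(2πr) = 3.48×10^-10 T.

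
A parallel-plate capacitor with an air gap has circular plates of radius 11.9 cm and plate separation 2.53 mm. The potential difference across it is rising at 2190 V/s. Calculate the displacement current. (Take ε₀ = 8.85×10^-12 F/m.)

3.41×10^-7 A

The displacement current equals the charging current C dV/dt. With C = ε₀A/d = (8.85×10^-12)(0.04449)/(2.53×10^-3) = 1.556×10^-10 F, I_d = (1.556×10^-10)(2190) = 3.41×10^-7 A.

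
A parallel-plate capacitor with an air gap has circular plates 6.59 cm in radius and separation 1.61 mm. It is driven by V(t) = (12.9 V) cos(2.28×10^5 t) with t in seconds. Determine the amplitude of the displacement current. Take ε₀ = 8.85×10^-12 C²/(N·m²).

2.21×10^-4 A

The displacement current equals the conduction current C dV/dt, which peaks at C V₀ ω.
With C = ε₀A/d = (8.85×10^-12)(0.01364)/(1.61×10^-3) = 7.498×10^-11 F and ω = 2.28×10^5 rad/s, I_d,max = (7.498×10^-11)(12.9)(2.28×10^5) = 2.21×10^-4 A.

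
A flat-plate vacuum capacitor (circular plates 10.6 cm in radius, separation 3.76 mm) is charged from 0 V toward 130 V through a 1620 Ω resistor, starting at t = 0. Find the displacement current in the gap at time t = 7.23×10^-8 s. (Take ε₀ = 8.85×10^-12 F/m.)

With C = ε₀A/d = (8.85×10^-12)(0.03530)/(3.76×10^-3) = 8.309×10^-11 F, the time constant is τ = RC = 1.346×10^-7 s, so t/τ = 0.5371 and e^(−t/τ) = 0.5844.
I_d = I_cond = (V₀/R) e^(−t/τ) = (0.08025)(0.5844) = 0.0469 A.

0.0469 A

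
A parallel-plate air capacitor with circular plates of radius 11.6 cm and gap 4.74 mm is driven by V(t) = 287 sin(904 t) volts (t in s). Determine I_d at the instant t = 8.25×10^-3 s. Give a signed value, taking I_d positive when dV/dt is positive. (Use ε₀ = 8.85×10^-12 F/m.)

7.90×10^-6 A

dV/dt = (287)(904)·cos(7.458) = 1.001×10^5 V/s.
I_d = C dV/dt with C = ε₀A/d = (8.85×10^-12)(0.04227)/(4.74×10^-3) = 7.892×10^-11 F, so I_d = (7.892×10^-11)(1.001×10^5) = 7.90×10^-6 A.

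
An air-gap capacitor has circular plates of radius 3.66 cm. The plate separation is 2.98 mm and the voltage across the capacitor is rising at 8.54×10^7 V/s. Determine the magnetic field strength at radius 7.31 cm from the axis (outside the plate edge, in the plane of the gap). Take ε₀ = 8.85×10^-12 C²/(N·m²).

I_d = C dV/dt with C = ε₀πR²/d = 1.250×10^-11 F, so I_d = (1.250×10^-11)(8.54×10^7) = 1.068×10^-3 A.
For r ≥ R the full I_d is enclosed: B = μ₀ I_d/(2πr) = (4π×10^-7)(1.068×10^-3)/(2π·0.0731) = 2.92×10^-9 T.

2.92×10^-9 T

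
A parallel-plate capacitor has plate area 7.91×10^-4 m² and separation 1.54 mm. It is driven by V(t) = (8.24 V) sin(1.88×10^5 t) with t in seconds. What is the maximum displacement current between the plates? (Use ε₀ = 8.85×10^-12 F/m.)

(dE/dt)_max = V₀ω/d = 1.006×10^9 V/(m·s); ω = 1.88×10^5 rad/s.
I_d,max = ε₀ A (dE/dt)_max = (8.85×10^-12)(7.91×10^-4)(1.006×10^9) = 7.04×10^-6 A.

7.04×10^-6 A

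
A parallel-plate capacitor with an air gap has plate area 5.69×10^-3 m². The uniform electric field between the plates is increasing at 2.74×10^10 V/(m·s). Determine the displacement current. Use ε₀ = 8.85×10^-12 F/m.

1.38×10^-3 A

I_d = ε₀ A (dE/dt) = (8.85×10^-12)(5.69×10^-3 m²)(2.74×10^10) = 1.38×10^-3 A.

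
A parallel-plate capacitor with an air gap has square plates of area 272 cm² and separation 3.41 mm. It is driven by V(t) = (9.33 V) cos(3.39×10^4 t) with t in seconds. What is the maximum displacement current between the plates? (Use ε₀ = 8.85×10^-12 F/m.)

C = ε₀A/d = (8.85×10^-12)(0.0272)/(3.41×10^-3) = 7.059×10^-11 F; ω = 3.39×10^4 rad/s.
I_d = C dV/dt, so |I_d|_max = C V₀ ω = (7.059×10^-11)(9.33)(3.39×10^4) = 2.23×10^-5 A.

2.23×10^-5 A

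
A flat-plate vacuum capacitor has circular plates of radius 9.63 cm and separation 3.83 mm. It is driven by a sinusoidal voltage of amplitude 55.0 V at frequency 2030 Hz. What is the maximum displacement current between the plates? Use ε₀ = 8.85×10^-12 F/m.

4.72×10^-5 A

(dE/dt)_max = V₀ω/d = 1.831×10^8 V/(m·s); ω = 2πf = 1.275×10^4 rad/s.
I_d,max = ε₀ A (dE/dt)_max = (8.85×10^-12)(0.02913)(1.831×10^8) = 4.72×10^-5 A.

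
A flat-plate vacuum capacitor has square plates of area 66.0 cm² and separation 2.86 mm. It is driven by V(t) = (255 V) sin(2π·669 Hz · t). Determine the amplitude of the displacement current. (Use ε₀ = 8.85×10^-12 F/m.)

2.19×10^-5 A

C = ε₀A/d = (8.85×10^-12)(6.60×10^-3)/(2.86×10^-3) = 2.042×10^-11 F; ω = 2πf = 4203 rad/s.
I_d = C dV/dt, so |I_d|_max = C V₀ ω = (2.042×10^-11)(255)(4203) = 2.19×10^-5 A.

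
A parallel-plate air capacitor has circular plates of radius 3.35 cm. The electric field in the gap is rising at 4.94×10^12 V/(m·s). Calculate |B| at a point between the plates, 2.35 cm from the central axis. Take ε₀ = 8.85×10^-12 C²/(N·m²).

6.46×10^-7 T

Through the whole plate area (πR² = 3.526×10^-3 m²), I_d = ε₀ πR² dE/dt = 0.1542 A.
For r < R the Ampère–Maxwell law gives B(2πr) = μ₀ I_d (r²/R²), so B = μ₀ I_d r/(2πR²) = (4π×10^-7)(0.1542)(0.0235)/(2π·0.0335²) = 6.46×10^-7 T.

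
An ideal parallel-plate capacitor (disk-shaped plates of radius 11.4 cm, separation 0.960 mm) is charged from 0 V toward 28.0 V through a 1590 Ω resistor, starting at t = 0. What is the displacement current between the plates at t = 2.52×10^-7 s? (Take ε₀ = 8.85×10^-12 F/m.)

With C = ε₀A/d = (8.85×10^-12)(0.04083)/(9.60×10^-4) = 3.764×10^-10 F, the time constant is τ = RC = 5.985×10^-7 s, so t/τ = 0.4211 and e^(−t/τ) = 0.6563.
I_d = I_cond = (V₀/R) e^(−t/τ) = (0.01761)(0.6563) = 0.0116 A.

0.0116 A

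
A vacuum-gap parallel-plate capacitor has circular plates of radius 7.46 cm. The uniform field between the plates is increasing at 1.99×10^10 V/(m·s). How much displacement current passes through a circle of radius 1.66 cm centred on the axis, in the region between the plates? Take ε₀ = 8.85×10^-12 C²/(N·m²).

1.52×10^-4 A

Through the whole plate area (πR² = 0.01748 m²), I_d = ε₀ πR² dE/dt = 3.078×10^-3 A.
Through an area πr² the displacement current is I_d·(πr²/πR²) = I_d (r/R)² = 1.52×10^-4 A.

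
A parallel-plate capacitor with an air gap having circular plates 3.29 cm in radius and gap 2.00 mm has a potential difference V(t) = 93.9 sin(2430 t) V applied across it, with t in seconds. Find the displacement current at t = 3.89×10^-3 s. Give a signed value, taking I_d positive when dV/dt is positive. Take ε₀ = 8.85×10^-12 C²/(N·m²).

dV/dt = (93.9)(2430)·cos(9.4527) = -2.281×10^5 V/s.
I_d = C dV/dt with C = ε₀A/d = (8.85×10^-12)(3.400×10^-3)/(2.00×10^-3) = 1.505×10^-11 F, so I_d = (1.505×10^-11)(-2.281×10^5) = -3.43×10^-6 A.

-3.43×10^-6 A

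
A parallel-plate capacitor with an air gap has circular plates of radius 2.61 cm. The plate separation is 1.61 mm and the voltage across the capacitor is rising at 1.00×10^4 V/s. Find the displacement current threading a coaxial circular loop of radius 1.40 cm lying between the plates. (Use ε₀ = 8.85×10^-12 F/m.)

3.38×10^-8 A

With E = V/d, dE/dt = 6.211×10^6 V/(m·s) and πR² = 2.140×10^-3 m², giving I_d = ε₀ πR² dE/dt = 1.176×10^-7 A.
The field is uniform, so I_d,enc = I_d (r/R)² = (1.176×10^-7)(1.40/2.61)² = 3.38×10^-8 A.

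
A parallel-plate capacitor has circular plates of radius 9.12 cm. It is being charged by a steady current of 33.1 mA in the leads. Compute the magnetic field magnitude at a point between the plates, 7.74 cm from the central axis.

By continuity the displacement current in the gap matches the conduction current: I_d = 0.0331 A.
An Ampèrian loop of radius r encloses a fraction (r/R)² of I_d. Then B·2πr = μ₀ I_d (r/R)², giving B = μ₀ I_d r/(2πR²) = 6.16×10^-8 T.

6.16×10^-8 T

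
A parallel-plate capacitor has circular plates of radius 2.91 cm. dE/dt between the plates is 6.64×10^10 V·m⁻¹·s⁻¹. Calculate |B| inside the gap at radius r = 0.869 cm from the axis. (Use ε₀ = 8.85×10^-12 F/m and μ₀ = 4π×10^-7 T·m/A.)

3.21×10^-9 T

Through the whole plate area (πR² = 2.660×10^-3 m²), I_d = ε₀ πR² dE/dt = 1.563×10^-3 A.
An Ampèrian loop of radius r encloses a fraction (r/R)² of I_d. Then B·2πr = μ₀ I_d (r/R)², giving B = μ₀ I_d r/(2πR²) = 3.21×10^-9 T.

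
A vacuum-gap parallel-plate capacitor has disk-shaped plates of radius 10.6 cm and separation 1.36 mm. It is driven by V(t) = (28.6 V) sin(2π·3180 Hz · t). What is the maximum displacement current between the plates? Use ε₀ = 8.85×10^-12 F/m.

1.31×10^-4 A

C = ε₀A/d = (8.85×10^-12)(0.03530)/(1.36×10^-3) = 2.297×10^-10 F; ω = 2πf = 1.998×10^4 rad/s.
I_d = C dV/dt, so |I_d|_max = C V₀ ω = (2.297×10^-10)(28.6)(1.998×10^4) = 1.31×10^-4 A.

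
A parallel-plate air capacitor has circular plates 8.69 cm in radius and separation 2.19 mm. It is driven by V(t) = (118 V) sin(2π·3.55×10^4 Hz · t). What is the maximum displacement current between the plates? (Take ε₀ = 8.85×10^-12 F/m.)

2.52×10^-3 A

(dE/dt)_max = V₀ω/d = 1.202×10^10 V/(m·s); ω = 2πf = 2.231×10^5 rad/s.
I_d,max = ε₀ A (dE/dt)_max = (8.85×10^-12)(0.02372)(1.202×10^10) = 2.52×10^-3 A.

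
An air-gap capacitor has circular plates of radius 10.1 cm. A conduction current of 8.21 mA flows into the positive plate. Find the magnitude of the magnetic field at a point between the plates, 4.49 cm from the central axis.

Between the plates the displacement current equals the wire current: I_d = 8.21 mA = 8.21×10^-3 A.
For r < R the Ampère–Maxwell law gives B(2πr) = μ₀ I_d (r²/R²), so B = μ₀ I_d r/(2πR²) = (4π×10^-7)(8.21×10^-3)(0.0449)/(2π·0.101²) = 7.23×10^-9 T.

7.23×10^-9 T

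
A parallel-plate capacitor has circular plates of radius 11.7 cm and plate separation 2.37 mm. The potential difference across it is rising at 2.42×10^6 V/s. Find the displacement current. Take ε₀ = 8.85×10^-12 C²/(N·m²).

E = V/d so dE/dt = (dV/dt)/d = 1.021×10^9 V/(m·s), and I_d = ε₀ A dE/dt = (8.85×10^-12)(0.04301)(1.021×10^9) = 3.89×10^-4 A.

3.89×10^-4 A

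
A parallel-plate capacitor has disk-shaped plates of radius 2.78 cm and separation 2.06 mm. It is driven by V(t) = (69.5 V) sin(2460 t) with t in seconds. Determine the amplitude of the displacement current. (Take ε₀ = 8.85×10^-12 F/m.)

1.78×10^-6 A

(dE/dt)_max = V₀ω/d = 8.300×10^7 V/(m·s); ω = 2460 rad/s.
I_d,max = ε₀ A (dE/dt)_max = (8.85×10^-12)(2.428×10^-3)(8.300×10^7) = 1.78×10^-6 A.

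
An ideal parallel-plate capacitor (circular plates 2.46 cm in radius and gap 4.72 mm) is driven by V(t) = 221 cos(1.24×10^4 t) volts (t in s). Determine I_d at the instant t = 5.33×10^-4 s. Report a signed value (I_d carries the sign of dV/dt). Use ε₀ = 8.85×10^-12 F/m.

-3.13×10^-6 A

dE/dt = (V₀ω/d)·−sin(ωt) with ωt = 6.6092 rad: (221)(1.24×10^4)(-0.3203)/(4.72×10^-3) = -1.860×10^8 V/(m·s).
I_d = ε₀ A dE/dt = (8.85×10^-12)(1.901×10^-3)(-1.860×10^8) = -3.13×10^-6 A.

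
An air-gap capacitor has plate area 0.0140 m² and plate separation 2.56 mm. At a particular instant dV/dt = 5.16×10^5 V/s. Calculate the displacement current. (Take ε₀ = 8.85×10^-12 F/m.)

2.50×10^-5 A

C = ε₀A/d = (8.85×10^-12)(0.0140)/(2.56×10^-3) = 4.840×10^-11 F.
I_d = C dV/dt = (4.840×10^-11)(5.16×10^5) = 2.50×10^-5 A.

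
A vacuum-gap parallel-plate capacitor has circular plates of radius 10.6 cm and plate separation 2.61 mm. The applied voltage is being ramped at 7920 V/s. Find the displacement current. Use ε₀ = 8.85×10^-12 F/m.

9.48×10^-7 A

The field between the plates is E = V/d, so dE/dt = (7920)/(2.61×10^-3 m) = 3.034×10^6 V/(m·s).
I_d = ε₀ A (dE/dt) = (8.85×10^-12)(0.03530)(3.034×10^6) = 9.48×10^-7 A.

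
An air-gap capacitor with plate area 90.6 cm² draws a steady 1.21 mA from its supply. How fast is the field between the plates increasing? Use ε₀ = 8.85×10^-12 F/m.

The displacement current between the plates equals the conduction current, I_d = 1.21 mA.
Then dE/dt = I_d/(ε₀A) = 1.51×10^10 V/(m·s).

1.51×10^10 V/(m·s)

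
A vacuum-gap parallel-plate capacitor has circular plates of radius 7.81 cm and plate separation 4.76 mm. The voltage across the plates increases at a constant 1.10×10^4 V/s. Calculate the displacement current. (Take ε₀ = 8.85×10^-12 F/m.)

3.92×10^-7 A

The field between the plates is E = V/d, so dE/dt = (1.10×10^4)/(4.76×10^-3 m) = 2.311×10^6 V/(m·s).
I_d = ε₀ A (dE/dt) = (8.85×10^-12)(0.01916)(2.311×10^6) = 3.92×10^-7 A.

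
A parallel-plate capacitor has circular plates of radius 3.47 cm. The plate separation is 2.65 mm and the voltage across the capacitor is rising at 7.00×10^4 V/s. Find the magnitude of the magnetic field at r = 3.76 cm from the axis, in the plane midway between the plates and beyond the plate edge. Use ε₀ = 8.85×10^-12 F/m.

4.70×10^-12 T

I_d = C dV/dt with C = ε₀πR²/d = 1.263×10^-11 F, so I_d = (1.263×10^-11)(7.00×10^4) = 8.841×10^-7 A.
For r ≥ R the full I_d is enclosed: B = μ₀ I_d/(2πr) = (4π×10^-7)(8.841×10^-7)/(2π·0.0376) = 4.70×10^-12 T.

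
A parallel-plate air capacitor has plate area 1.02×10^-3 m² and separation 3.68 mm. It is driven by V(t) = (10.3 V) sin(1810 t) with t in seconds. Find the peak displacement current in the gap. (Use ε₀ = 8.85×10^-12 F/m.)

C = ε₀A/d = (8.85×10^-12)(1.02×10^-3)/(3.68×10^-3) = 2.453×10^-12 F; ω = 1810 rad/s.
I_d = C dV/dt, so |I_d|_max = C V₀ ω = (2.453×10^-12)(10.3)(1810) = 4.57×10^-8 A.

4.57×10^-8 A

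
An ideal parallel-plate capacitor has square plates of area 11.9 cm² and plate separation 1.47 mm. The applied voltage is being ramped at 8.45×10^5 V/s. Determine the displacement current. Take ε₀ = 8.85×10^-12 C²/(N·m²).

6.05×10^-6 A

E = V/d so dE/dt = (dV/dt)/d = 5.748×10^8 V/(m·s), and I_d = ε₀ A dE/dt = (8.85×10^-12)(1.19×10^-3)(5.748×10^8) = 6.05×10^-6 A.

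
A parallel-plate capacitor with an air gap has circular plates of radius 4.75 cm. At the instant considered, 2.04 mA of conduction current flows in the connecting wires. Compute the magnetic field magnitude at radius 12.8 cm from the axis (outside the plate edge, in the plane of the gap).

3.19×10^-9 T

By continuity the displacement current in the gap matches the conduction current: I_d = 2.04×10^-3 A.
Outside the plates the loop encloses all of I_d, so B·2πr = μ₀ I_d and B = 3.19×10^-9 T.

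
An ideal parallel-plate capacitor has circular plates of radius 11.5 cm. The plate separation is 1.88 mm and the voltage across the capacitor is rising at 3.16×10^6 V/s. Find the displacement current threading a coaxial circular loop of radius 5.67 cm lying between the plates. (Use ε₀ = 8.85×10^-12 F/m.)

1.50×10^-4 A

With E = V/d, dE/dt = 1.681×10^9 V/(m·s) and πR² = 0.04155 m², giving I_d = ε₀ πR² dE/dt = 6.181×10^-4 A.
Since J_d is uniform, the enclosed fraction is (r/R)² = 0.2431, giving I_d,enc = 1.50×10^-4 A.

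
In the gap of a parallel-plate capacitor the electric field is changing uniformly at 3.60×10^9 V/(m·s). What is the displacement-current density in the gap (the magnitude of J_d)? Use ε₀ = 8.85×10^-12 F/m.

0.0319 A/m²

J_d = ε₀ dE/dt = (8.85×10^-12)(3.60×10^9) = 0.0319 A/m².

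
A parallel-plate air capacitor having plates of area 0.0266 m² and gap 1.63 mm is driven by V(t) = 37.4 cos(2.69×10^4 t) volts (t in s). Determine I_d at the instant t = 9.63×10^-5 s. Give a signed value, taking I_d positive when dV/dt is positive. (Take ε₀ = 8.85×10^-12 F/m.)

dV/dt = (37.4)(2.69×10^4)·−sin(2.59047) = -5.268×10^5 V/s.
I_d = C dV/dt with C = ε₀A/d = (8.85×10^-12)(0.0266)/(1.63×10^-3) = 1.444×10^-10 F, so I_d = (1.444×10^-10)(-5.268×10^5) = -7.61×10^-5 A.

-7.61×10^-5 A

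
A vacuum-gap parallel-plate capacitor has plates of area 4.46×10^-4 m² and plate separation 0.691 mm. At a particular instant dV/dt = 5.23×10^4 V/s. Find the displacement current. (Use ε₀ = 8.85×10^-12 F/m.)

The field between the plates is E = V/d, so dE/dt = (5.23×10^4)/(6.91×10^-4 m) = 7.569×10^7 V/(m·s).
I_d = ε₀ A (dE/dt) = (8.85×10^-12)(4.46×10^-4)(7.569×10^7) = 2.99×10^-7 A.

2.99×10^-7 A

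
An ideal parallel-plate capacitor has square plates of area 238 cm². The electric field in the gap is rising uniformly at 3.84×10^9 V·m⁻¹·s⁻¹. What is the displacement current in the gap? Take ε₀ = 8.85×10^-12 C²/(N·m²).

With a uniform field, Φ_E = EA, so I_d = ε₀ A dE/dt = 8.09×10^-4 A.

8.09×10^-4 A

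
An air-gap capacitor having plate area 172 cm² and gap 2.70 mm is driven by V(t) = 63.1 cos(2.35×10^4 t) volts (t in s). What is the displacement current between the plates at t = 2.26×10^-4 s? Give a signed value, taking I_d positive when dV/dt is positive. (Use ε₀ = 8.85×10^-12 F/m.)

C = ε₀A/d = (8.85×10^-12)(0.0172)/(2.70×10^-3) = 5.638×10^-11 F. dV/dt = V₀ω·−sin(ωt); at ωt = 5.311 rad this factor is 0.8261.
I_d = C dV/dt = (5.638×10^-11)(63.1)(2.35×10^4)(0.8261) = 6.91×10^-5 A.

6.91×10^-5 A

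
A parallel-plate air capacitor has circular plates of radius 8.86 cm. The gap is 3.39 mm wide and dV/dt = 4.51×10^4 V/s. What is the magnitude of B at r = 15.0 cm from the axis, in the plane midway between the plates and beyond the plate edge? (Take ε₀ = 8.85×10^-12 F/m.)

With E = V/d, dE/dt = 1.330×10^7 V/(m·s) and πR² = 0.02466 m², giving I_d = ε₀ πR² dE/dt = 2.903×10^-6 A.
Outside the plates the loop encloses all of I_d, so B·2πr = μ₀ I_d and B = 3.87×10^-12 T.

3.87×10^-12 T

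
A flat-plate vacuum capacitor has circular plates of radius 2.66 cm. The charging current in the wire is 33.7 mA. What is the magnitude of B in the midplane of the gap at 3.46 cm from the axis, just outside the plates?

1.95×10^-7 T

By continuity the displacement current in the gap matches the conduction current: I_d = 0.0337 A.
For r ≥ R the full I_d is enclosed: B = μ₀ I_d/(2πr) = (4π×10^-7)(0.0337)/(2π·0.0346) = 1.95×10^-7 T.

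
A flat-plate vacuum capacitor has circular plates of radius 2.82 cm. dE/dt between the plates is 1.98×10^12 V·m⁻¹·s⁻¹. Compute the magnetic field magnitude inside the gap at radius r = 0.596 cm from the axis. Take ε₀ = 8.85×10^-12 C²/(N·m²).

6.56×10^-8 T

Total displacement current: I_d = ε₀(πR²)(dE/dt) = (8.85×10^-12)(2.498×10^-3)(1.98×10^12) = 0.04377 A.
An Ampèrian loop of radius r encloses a fraction (r/R)² of I_d. Then B·2πr = μ₀ I_d (r/R)², giving B = μ₀ I_d r/(2πR²) = 6.56×10^-8 T.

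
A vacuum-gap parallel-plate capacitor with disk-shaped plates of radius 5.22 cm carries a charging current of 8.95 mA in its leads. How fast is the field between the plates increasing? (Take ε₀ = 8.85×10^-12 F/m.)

By continuity, I_d in the gap equals the 8.95 mA flowing in the wire.
Then dE/dt = I_d/(ε₀A) = 1.18×10^11 V/(m·s).

1.18×10^11 V/(m·s)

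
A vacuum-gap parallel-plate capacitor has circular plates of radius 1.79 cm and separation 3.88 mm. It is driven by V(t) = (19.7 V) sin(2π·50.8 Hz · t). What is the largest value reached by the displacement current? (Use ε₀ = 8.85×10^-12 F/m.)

(dE/dt)_max = V₀ω/d = 1.621×10^6 V/(m·s); ω = 2πf = 319.2 rad/s.
I_d,max = ε₀ A (dE/dt)_max = (8.85×10^-12)(1.007×10^-3)(1.621×10^6) = 1.44×10^-8 A.

1.44×10^-8 A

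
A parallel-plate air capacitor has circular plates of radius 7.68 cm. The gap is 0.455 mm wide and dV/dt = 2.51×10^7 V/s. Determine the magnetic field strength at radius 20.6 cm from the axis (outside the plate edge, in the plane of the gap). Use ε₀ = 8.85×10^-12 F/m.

I_d = C dV/dt with C = ε₀πR²/d = 3.604×10^-10 F, so I_d = (3.604×10^-10)(2.51×10^7) = 9.046×10^-3 A.
With r > R the enclosed displacement current is the full I_d; B = μ₀ I_d / (2πr) = 8.78×10^-9 T.

8.78×10^-9 T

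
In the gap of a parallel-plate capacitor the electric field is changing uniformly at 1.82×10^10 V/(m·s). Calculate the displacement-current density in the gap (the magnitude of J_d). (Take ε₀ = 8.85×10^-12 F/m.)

The displacement-current density is ε₀ ∂E/∂t = (8.85×10^-12)(1.82×10^10) = 0.161 A/m².

0.161 A/m²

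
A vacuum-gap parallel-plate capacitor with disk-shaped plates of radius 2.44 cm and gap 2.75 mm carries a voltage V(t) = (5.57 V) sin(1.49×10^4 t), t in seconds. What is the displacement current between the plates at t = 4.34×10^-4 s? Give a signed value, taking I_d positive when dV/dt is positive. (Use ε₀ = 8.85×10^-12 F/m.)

dV/dt = (5.57)(1.49×10^4)·cos(6.4666) = 8.160×10^4 V/s.
I_d = C dV/dt with C = ε₀A/d = (8.85×10^-12)(1.870×10^-3)/(2.75×10^-3) = 6.018×10^-12 F, so I_d = (6.018×10^-12)(8.160×10^4) = 4.91×10^-7 A.

4.91×10^-7 A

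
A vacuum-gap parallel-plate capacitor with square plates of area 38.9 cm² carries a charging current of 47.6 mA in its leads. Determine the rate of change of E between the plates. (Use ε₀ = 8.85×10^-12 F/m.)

1.38×10^12 V/(m·s)

By continuity, I_d in the gap equals the 47.6 mA flowing in the wire.
Then dE/dt = I_d/(ε₀A) = 1.38×10^12 V/(m·s).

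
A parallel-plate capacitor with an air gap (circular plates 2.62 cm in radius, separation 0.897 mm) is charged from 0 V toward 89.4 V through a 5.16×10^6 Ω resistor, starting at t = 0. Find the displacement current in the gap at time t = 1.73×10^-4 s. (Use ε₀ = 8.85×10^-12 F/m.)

C = ε₀A/d = (8.85×10^-12)(2.157×10^-3)/(8.97×10^-4) = 2.128×10^-11 F, so τ = RC = 1.098×10^-4 s.
The conduction current is I(t) = (V₀/R) e^(−t/τ), and the displacement current between the plates equals it.
t/τ = 1.576; I_d = (89.4/5.16×10^6) · e^(−1.576) = (1.733×10^-5)(0.2068) = 3.58×10^-6 A.

3.58×10^-6 A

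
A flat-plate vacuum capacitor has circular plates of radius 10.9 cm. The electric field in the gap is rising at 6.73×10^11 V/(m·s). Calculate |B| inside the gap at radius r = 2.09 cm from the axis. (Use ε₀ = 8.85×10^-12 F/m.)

7.82×10^-8 T

Through the whole plate area (πR² = 0.03733 m²), I_d = ε₀ πR² dE/dt = 0.2223 A.
An Ampèrian loop of radius r encloses a fraction (r/R)² of I_d. Then B·2πr = μ₀ I_d (r/R)², giving B = μ₀ I_d r/(2πR²) = 7.82×10^-8 T.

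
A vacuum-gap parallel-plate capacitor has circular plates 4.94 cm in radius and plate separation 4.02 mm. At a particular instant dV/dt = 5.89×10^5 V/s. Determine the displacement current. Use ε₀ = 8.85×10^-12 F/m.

9.94×10^-6 A

The field between the plates is E = V/d, so dE/dt = (5.89×10^5)/(4.02×10^-3 m) = 1.465×10^8 V/(m·s).
I_d = ε₀ A (dE/dt) = (8.85×10^-12)(7.667×10^-3)(1.465×10^8) = 9.94×10^-6 A.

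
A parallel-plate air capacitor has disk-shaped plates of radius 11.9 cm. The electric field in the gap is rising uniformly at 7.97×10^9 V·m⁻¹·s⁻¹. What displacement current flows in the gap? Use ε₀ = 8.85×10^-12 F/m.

I_d = ε₀ A (dE/dt) = (8.85×10^-12)(0.04449 m²)(7.97×10^9) = 3.14×10^-3 A.

3.14×10^-3 A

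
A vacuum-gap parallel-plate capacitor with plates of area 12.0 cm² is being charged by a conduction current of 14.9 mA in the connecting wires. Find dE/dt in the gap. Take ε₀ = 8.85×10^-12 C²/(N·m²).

Charge continuity gives I_d = I = 0.0149 A between the plates.
Since I_d = ε₀ A dE/dt, dE/dt = I_d/(ε₀A) = (0.0149)/((8.85×10^-12)(1.20×10^-3)) = 1.40×10^12 V/(m·s).

1.40×10^12 V/(m·s)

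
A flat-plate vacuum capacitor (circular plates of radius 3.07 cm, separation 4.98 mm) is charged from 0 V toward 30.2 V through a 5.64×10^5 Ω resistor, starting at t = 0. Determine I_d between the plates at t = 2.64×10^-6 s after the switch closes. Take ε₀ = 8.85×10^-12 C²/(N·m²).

C = ε₀A/d = (8.85×10^-12)(2.961×10^-3)/(4.98×10^-3) = 5.262×10^-12 F, so τ = RC = 2.968×10^-6 s.
The conduction current is I(t) = (V₀/R) e^(−t/τ), and the displacement current between the plates equals it.
t/τ = 0.8895; I_d = (30.2/5.64×10^5) · e^(−0.8895) = (5.355×10^-5)(0.4109) = 2.20×10^-5 A.

2.20×10^-5 A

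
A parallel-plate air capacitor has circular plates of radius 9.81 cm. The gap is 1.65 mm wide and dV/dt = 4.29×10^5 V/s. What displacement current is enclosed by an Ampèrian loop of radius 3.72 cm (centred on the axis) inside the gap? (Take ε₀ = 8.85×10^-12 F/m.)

1.00×10^-5 A

With E = V/d, dE/dt = 2.600×10^8 V/(m·s) and πR² = 0.03023 m², giving I_d = ε₀ πR² dE/dt = 6.956×10^-5 A.
Since J_d is uniform, the enclosed fraction is (r/R)² = 0.1438, giving I_d,enc = 1.00×10^-5 A.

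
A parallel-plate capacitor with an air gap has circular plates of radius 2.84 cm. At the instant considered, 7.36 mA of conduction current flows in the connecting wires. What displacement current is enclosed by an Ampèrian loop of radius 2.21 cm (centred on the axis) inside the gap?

4.46×10^-3 A

By continuity the displacement current in the gap matches the conduction current: I_d = 7.36×10^-3 A.
Since J_d is uniform, the enclosed fraction is (r/R)² = 0.6055, giving I_d,enc = 4.46×10^-3 A.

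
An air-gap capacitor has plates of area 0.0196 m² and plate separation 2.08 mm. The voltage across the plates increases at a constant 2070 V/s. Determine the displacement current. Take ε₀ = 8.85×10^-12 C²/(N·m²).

C = ε₀A/d = (8.85×10^-12)(0.0196)/(2.08×10^-3) = 8.339×10^-11 F.
I_d = C dV/dt = (8.339×10^-11)(2070) = 1.73×10^-7 A.

1.73×10^-7 A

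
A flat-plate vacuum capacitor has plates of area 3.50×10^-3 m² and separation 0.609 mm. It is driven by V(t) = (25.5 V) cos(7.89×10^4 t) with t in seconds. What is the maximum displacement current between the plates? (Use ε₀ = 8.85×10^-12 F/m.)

1.02×10^-4 A

The displacement current equals the conduction current C dV/dt, which peaks at C V₀ ω.
With C = ε₀A/d = (8.85×10^-12)(3.50×10^-3)/(6.09×10^-4) = 5.086×10^-11 F and ω = 7.89×10^4 rad/s, I_d,max = (5.086×10^-11)(25.5)(7.89×10^4) = 1.02×10^-4 A.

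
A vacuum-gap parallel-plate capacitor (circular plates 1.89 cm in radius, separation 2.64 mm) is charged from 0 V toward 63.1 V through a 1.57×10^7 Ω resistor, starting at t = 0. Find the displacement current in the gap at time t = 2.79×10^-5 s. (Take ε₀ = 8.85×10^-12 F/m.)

2.51×10^-6 A

C = ε₀A/d = (8.85×10^-12)(1.122×10^-3)/(2.64×10^-3) = 3.761×10^-12 F and τ = RC = 5.905×10^-5 s. I_d in the gap equals the RC charging current.
I_d(t) = (V₀/R) e^(−t/τ) = 4.019×10^-6 · e^(−0.4725) = 2.51×10^-6 A.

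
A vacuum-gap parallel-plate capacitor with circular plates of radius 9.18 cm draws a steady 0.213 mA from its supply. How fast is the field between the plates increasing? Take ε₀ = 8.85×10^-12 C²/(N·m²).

9.09×10^8 V/(m·s)

The displacement current between the plates equals the conduction current, I_d = 0.213 mA.
Then dE/dt = I_d/(ε₀A) = 9.09×10^8 V/(m·s).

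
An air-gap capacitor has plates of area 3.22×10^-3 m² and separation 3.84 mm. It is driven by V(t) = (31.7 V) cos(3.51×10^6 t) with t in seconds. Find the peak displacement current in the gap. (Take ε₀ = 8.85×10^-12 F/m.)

The displacement current equals the conduction current C dV/dt, which peaks at C V₀ ω.
With C = ε₀A/d = (8.85×10^-12)(3.22×10^-3)/(3.84×10^-3) = 7.421×10^-12 F and ω = 3.51×10^6 rad/s, I_d,max = (7.421×10^-12)(31.7)(3.51×10^6) = 8.26×10^-4 A.

8.26×10^-4 A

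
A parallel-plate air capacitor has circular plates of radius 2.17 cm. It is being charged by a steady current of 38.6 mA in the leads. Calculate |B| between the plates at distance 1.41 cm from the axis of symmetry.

2.31×10^-7 T

No conduction current crosses the gap, so I_d there equals the 0.0386 A in the leads.
For r < R the Ampère–Maxwell law gives B(2πr) = μ₀ I_d (r²/R²), so B = μ₀ I_d r/(2πR²) = (4π×10^-7)(0.0386)(0.0141)/(2π·0.0217²) = 2.31×10^-7 T.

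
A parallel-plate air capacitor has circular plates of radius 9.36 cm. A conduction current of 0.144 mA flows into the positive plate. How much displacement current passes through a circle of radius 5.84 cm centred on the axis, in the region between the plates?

5.61×10^-5 A

No conduction current crosses the gap, so I_d there equals the 1.44×10^-4 A in the leads.
The field is uniform, so I_d,enc = I_d (r/R)² = (1.44×10^-4)(5.84/9.36)² = 5.61×10^-5 A.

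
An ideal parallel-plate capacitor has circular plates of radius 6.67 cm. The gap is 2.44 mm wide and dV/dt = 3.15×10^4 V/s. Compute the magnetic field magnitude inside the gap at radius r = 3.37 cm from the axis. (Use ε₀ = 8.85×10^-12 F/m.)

2.42×10^-12 T

With E = V/d, dE/dt = 1.291×10^7 V/(m·s) and πR² = 0.01398 m², giving I_d = ε₀ πR² dE/dt = 1.597×10^-6 A.
∮B·dl = μ₀ I_d,enc with I_d,enc = I_d r²/R² = 4.077×10^-7 A; so B = μ₀ I_d,enc/(2πr) = 2.42×10^-12 T.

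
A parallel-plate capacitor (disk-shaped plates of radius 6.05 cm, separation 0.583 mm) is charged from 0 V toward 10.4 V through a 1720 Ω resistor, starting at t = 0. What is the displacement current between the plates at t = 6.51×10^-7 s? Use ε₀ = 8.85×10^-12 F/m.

6.92×10^-4 A

C = ε₀A/d = (8.85×10^-12)(0.01150)/(5.83×10^-4) = 1.746×10^-10 F, so τ = RC = 3.003×10^-7 s.
The conduction current is I(t) = (V₀/R) e^(−t/τ), and the displacement current between the plates equals it.
t/τ = 2.168; I_d = (10.4/1720) · e^(−2.168) = (6.047×10^-3)(0.1144) = 6.92×10^-4 A.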